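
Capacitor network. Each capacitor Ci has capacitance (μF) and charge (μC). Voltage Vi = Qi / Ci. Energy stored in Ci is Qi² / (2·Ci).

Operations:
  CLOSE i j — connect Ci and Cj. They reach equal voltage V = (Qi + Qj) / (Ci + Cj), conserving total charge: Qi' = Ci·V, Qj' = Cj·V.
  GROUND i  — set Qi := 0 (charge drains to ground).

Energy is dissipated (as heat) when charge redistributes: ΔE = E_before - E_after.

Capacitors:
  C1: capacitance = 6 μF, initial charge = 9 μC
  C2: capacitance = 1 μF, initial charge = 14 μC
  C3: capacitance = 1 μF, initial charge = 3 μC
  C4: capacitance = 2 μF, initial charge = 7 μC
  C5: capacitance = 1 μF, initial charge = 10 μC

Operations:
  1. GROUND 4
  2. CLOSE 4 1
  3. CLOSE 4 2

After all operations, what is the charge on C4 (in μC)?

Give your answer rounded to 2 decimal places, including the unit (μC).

Initial: C1(6μF, Q=9μC, V=1.50V), C2(1μF, Q=14μC, V=14.00V), C3(1μF, Q=3μC, V=3.00V), C4(2μF, Q=7μC, V=3.50V), C5(1μF, Q=10μC, V=10.00V)
Op 1: GROUND 4: Q4=0; energy lost=12.250
Op 2: CLOSE 4-1: Q_total=9.00, C_total=8.00, V=1.12; Q4=2.25, Q1=6.75; dissipated=1.688
Op 3: CLOSE 4-2: Q_total=16.25, C_total=3.00, V=5.42; Q4=10.83, Q2=5.42; dissipated=55.255
Final charges: Q1=6.75, Q2=5.42, Q3=3.00, Q4=10.83, Q5=10.00

Answer: 10.83 μC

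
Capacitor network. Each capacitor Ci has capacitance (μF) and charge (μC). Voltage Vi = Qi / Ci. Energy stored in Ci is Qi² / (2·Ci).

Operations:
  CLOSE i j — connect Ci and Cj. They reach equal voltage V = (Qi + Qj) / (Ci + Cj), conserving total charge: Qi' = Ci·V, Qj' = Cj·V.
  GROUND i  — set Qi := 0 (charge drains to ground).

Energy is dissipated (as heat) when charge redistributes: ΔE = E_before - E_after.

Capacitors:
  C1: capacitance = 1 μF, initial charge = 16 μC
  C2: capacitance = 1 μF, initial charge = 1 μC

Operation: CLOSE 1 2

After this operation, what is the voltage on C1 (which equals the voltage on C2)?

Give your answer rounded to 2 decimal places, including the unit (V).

Answer: 8.50 V

Derivation:
Initial: C1(1μF, Q=16μC, V=16.00V), C2(1μF, Q=1μC, V=1.00V)
Op 1: CLOSE 1-2: Q_total=17.00, C_total=2.00, V=8.50; Q1=8.50, Q2=8.50; dissipated=56.250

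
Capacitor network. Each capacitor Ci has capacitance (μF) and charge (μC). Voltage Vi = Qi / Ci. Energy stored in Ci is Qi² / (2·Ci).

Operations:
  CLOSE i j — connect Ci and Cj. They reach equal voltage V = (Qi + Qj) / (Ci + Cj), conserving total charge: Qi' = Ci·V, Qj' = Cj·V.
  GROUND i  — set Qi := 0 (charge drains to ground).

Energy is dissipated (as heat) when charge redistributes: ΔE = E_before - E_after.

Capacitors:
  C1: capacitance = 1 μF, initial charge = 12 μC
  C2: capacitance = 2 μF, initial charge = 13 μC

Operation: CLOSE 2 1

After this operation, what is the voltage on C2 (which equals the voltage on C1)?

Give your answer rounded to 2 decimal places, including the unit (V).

Initial: C1(1μF, Q=12μC, V=12.00V), C2(2μF, Q=13μC, V=6.50V)
Op 1: CLOSE 2-1: Q_total=25.00, C_total=3.00, V=8.33; Q2=16.67, Q1=8.33; dissipated=10.083

Answer: 8.33 V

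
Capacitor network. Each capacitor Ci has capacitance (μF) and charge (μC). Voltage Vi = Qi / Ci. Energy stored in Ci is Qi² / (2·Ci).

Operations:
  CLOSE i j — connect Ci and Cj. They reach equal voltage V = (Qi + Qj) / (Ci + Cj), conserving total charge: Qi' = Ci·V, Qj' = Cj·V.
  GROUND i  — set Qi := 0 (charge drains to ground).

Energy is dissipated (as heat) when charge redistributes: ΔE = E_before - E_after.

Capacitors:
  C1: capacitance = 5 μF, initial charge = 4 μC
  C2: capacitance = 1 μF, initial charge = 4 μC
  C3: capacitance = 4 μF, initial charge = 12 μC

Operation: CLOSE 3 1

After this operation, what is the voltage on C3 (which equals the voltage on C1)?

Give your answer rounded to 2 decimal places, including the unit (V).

Answer: 1.78 V

Derivation:
Initial: C1(5μF, Q=4μC, V=0.80V), C2(1μF, Q=4μC, V=4.00V), C3(4μF, Q=12μC, V=3.00V)
Op 1: CLOSE 3-1: Q_total=16.00, C_total=9.00, V=1.78; Q3=7.11, Q1=8.89; dissipated=5.378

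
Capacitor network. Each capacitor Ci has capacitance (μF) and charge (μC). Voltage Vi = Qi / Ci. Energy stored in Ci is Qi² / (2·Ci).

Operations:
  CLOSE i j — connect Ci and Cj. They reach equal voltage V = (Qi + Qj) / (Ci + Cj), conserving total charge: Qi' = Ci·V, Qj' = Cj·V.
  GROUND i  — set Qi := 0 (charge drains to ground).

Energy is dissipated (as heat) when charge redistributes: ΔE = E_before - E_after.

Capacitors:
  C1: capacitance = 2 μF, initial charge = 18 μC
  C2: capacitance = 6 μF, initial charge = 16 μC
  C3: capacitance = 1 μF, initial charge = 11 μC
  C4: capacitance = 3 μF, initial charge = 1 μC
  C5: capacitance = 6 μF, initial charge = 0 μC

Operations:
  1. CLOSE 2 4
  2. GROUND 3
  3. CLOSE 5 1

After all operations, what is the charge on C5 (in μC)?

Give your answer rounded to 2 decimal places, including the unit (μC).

Answer: 13.50 μC

Derivation:
Initial: C1(2μF, Q=18μC, V=9.00V), C2(6μF, Q=16μC, V=2.67V), C3(1μF, Q=11μC, V=11.00V), C4(3μF, Q=1μC, V=0.33V), C5(6μF, Q=0μC, V=0.00V)
Op 1: CLOSE 2-4: Q_total=17.00, C_total=9.00, V=1.89; Q2=11.33, Q4=5.67; dissipated=5.444
Op 2: GROUND 3: Q3=0; energy lost=60.500
Op 3: CLOSE 5-1: Q_total=18.00, C_total=8.00, V=2.25; Q5=13.50, Q1=4.50; dissipated=60.750
Final charges: Q1=4.50, Q2=11.33, Q3=0.00, Q4=5.67, Q5=13.50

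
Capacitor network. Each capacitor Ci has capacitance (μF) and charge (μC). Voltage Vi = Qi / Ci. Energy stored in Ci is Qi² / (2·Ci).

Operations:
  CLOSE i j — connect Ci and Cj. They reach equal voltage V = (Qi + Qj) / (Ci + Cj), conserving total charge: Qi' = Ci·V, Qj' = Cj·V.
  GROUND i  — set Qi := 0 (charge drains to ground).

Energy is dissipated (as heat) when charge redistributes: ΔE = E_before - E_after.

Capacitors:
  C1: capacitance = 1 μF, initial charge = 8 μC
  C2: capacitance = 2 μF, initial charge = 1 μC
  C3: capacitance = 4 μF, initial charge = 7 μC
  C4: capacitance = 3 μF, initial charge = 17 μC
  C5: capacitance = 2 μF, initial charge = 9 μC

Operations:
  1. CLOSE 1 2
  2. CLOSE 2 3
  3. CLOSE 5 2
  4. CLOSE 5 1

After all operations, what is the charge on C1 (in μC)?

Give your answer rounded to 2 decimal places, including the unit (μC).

Answer: 3.22 μC

Derivation:
Initial: C1(1μF, Q=8μC, V=8.00V), C2(2μF, Q=1μC, V=0.50V), C3(4μF, Q=7μC, V=1.75V), C4(3μF, Q=17μC, V=5.67V), C5(2μF, Q=9μC, V=4.50V)
Op 1: CLOSE 1-2: Q_total=9.00, C_total=3.00, V=3.00; Q1=3.00, Q2=6.00; dissipated=18.750
Op 2: CLOSE 2-3: Q_total=13.00, C_total=6.00, V=2.17; Q2=4.33, Q3=8.67; dissipated=1.042
Op 3: CLOSE 5-2: Q_total=13.33, C_total=4.00, V=3.33; Q5=6.67, Q2=6.67; dissipated=2.722
Op 4: CLOSE 5-1: Q_total=9.67, C_total=3.00, V=3.22; Q5=6.44, Q1=3.22; dissipated=0.037
Final charges: Q1=3.22, Q2=6.67, Q3=8.67, Q4=17.00, Q5=6.44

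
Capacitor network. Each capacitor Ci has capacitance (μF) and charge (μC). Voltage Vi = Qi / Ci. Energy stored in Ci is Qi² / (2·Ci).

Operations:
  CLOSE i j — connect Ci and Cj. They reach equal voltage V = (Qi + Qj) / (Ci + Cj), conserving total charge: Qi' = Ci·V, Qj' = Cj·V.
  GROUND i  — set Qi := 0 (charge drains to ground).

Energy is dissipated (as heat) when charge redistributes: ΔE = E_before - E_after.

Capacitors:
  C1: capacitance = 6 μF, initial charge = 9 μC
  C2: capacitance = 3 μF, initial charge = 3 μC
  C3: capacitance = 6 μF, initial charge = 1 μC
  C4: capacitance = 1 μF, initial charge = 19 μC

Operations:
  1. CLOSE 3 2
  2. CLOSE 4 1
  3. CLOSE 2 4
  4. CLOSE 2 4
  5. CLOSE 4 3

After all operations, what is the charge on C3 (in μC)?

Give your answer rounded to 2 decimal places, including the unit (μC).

Answer: 3.43 μC

Derivation:
Initial: C1(6μF, Q=9μC, V=1.50V), C2(3μF, Q=3μC, V=1.00V), C3(6μF, Q=1μC, V=0.17V), C4(1μF, Q=19μC, V=19.00V)
Op 1: CLOSE 3-2: Q_total=4.00, C_total=9.00, V=0.44; Q3=2.67, Q2=1.33; dissipated=0.694
Op 2: CLOSE 4-1: Q_total=28.00, C_total=7.00, V=4.00; Q4=4.00, Q1=24.00; dissipated=131.250
Op 3: CLOSE 2-4: Q_total=5.33, C_total=4.00, V=1.33; Q2=4.00, Q4=1.33; dissipated=4.741
Op 4: CLOSE 2-4: Q_total=5.33, C_total=4.00, V=1.33; Q2=4.00, Q4=1.33; dissipated=0.000
Op 5: CLOSE 4-3: Q_total=4.00, C_total=7.00, V=0.57; Q4=0.57, Q3=3.43; dissipated=0.339
Final charges: Q1=24.00, Q2=4.00, Q3=3.43, Q4=0.57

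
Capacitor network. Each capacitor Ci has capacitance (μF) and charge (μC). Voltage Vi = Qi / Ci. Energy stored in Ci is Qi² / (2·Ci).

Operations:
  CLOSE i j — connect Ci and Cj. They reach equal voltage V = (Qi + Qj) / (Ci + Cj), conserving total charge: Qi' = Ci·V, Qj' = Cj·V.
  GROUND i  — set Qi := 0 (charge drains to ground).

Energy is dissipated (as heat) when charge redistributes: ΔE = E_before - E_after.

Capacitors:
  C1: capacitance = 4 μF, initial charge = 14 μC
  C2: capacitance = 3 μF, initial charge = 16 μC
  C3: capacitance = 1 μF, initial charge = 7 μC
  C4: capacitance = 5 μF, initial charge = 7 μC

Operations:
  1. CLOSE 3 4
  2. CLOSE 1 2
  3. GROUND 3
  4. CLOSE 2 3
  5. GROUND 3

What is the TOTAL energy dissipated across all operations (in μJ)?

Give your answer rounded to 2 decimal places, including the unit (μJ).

Initial: C1(4μF, Q=14μC, V=3.50V), C2(3μF, Q=16μC, V=5.33V), C3(1μF, Q=7μC, V=7.00V), C4(5μF, Q=7μC, V=1.40V)
Op 1: CLOSE 3-4: Q_total=14.00, C_total=6.00, V=2.33; Q3=2.33, Q4=11.67; dissipated=13.067
Op 2: CLOSE 1-2: Q_total=30.00, C_total=7.00, V=4.29; Q1=17.14, Q2=12.86; dissipated=2.881
Op 3: GROUND 3: Q3=0; energy lost=2.722
Op 4: CLOSE 2-3: Q_total=12.86, C_total=4.00, V=3.21; Q2=9.64, Q3=3.21; dissipated=6.888
Op 5: GROUND 3: Q3=0; energy lost=5.166
Total dissipated: 30.723 μJ

Answer: 30.72 μJ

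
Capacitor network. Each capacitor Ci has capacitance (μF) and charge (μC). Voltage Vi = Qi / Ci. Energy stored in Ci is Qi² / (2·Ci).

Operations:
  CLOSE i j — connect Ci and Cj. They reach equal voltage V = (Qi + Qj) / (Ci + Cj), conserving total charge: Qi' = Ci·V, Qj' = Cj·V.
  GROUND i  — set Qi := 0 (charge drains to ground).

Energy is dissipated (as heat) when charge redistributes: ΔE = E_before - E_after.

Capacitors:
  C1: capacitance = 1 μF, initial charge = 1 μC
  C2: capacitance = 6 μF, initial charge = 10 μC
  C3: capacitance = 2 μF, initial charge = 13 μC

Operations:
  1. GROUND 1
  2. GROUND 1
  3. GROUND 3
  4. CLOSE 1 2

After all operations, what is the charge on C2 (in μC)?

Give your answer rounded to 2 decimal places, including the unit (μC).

Answer: 8.57 μC

Derivation:
Initial: C1(1μF, Q=1μC, V=1.00V), C2(6μF, Q=10μC, V=1.67V), C3(2μF, Q=13μC, V=6.50V)
Op 1: GROUND 1: Q1=0; energy lost=0.500
Op 2: GROUND 1: Q1=0; energy lost=0.000
Op 3: GROUND 3: Q3=0; energy lost=42.250
Op 4: CLOSE 1-2: Q_total=10.00, C_total=7.00, V=1.43; Q1=1.43, Q2=8.57; dissipated=1.190
Final charges: Q1=1.43, Q2=8.57, Q3=0.00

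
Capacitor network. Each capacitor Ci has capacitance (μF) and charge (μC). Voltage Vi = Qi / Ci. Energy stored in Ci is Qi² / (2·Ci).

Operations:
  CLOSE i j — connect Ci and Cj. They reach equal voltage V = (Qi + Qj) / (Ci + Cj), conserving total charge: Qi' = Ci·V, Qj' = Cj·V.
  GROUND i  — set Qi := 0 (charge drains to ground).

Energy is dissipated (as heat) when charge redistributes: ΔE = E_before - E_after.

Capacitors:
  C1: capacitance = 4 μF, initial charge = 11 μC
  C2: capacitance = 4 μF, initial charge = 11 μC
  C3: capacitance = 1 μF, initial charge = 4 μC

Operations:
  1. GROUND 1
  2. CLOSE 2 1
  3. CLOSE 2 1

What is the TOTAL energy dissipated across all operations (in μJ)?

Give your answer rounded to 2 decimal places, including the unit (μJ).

Answer: 22.69 μJ

Derivation:
Initial: C1(4μF, Q=11μC, V=2.75V), C2(4μF, Q=11μC, V=2.75V), C3(1μF, Q=4μC, V=4.00V)
Op 1: GROUND 1: Q1=0; energy lost=15.125
Op 2: CLOSE 2-1: Q_total=11.00, C_total=8.00, V=1.38; Q2=5.50, Q1=5.50; dissipated=7.562
Op 3: CLOSE 2-1: Q_total=11.00, C_total=8.00, V=1.38; Q2=5.50, Q1=5.50; dissipated=0.000
Total dissipated: 22.688 μJ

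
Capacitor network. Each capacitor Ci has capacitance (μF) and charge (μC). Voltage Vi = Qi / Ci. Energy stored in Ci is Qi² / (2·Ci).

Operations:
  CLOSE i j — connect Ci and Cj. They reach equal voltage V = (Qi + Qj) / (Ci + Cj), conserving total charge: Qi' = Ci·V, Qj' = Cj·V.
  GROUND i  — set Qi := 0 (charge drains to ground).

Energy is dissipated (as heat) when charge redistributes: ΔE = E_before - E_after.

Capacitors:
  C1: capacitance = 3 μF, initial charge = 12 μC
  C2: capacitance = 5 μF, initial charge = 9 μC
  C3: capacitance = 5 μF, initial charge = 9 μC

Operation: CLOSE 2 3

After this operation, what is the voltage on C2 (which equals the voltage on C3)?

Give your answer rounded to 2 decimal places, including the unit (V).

Answer: 1.80 V

Derivation:
Initial: C1(3μF, Q=12μC, V=4.00V), C2(5μF, Q=9μC, V=1.80V), C3(5μF, Q=9μC, V=1.80V)
Op 1: CLOSE 2-3: Q_total=18.00, C_total=10.00, V=1.80; Q2=9.00, Q3=9.00; dissipated=0.000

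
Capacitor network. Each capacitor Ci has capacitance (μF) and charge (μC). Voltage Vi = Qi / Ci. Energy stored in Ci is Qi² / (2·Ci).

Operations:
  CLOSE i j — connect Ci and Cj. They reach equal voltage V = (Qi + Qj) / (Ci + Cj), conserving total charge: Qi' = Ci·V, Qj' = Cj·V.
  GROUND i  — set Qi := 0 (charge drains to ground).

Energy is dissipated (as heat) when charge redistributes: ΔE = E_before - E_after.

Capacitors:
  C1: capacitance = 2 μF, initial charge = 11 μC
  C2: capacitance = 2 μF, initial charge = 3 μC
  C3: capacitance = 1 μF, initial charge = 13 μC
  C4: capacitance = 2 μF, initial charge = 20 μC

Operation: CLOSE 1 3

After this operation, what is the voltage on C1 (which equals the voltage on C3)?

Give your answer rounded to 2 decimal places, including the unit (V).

Initial: C1(2μF, Q=11μC, V=5.50V), C2(2μF, Q=3μC, V=1.50V), C3(1μF, Q=13μC, V=13.00V), C4(2μF, Q=20μC, V=10.00V)
Op 1: CLOSE 1-3: Q_total=24.00, C_total=3.00, V=8.00; Q1=16.00, Q3=8.00; dissipated=18.750

Answer: 8.00 V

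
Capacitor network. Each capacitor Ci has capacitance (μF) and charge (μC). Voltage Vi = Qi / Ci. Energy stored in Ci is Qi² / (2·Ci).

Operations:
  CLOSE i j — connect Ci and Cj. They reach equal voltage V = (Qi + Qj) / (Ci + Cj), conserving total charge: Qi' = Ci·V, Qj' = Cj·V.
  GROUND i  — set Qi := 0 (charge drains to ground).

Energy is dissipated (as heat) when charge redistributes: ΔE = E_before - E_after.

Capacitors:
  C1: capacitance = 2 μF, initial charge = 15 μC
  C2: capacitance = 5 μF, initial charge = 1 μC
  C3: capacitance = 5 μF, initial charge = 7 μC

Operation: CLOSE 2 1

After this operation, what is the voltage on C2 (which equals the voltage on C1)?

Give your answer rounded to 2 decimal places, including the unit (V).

Answer: 2.29 V

Derivation:
Initial: C1(2μF, Q=15μC, V=7.50V), C2(5μF, Q=1μC, V=0.20V), C3(5μF, Q=7μC, V=1.40V)
Op 1: CLOSE 2-1: Q_total=16.00, C_total=7.00, V=2.29; Q2=11.43, Q1=4.57; dissipated=38.064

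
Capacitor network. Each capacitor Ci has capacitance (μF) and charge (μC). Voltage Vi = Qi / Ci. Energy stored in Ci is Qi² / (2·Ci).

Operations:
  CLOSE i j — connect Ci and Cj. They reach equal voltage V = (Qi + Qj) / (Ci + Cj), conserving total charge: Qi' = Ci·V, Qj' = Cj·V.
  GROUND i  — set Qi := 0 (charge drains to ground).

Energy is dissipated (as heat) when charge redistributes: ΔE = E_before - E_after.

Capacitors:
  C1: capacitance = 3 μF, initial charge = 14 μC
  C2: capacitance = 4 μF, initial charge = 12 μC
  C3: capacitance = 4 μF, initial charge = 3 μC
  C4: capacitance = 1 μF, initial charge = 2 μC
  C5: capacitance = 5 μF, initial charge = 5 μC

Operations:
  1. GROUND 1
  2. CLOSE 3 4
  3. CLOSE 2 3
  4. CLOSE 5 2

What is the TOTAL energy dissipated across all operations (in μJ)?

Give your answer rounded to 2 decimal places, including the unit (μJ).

Initial: C1(3μF, Q=14μC, V=4.67V), C2(4μF, Q=12μC, V=3.00V), C3(4μF, Q=3μC, V=0.75V), C4(1μF, Q=2μC, V=2.00V), C5(5μF, Q=5μC, V=1.00V)
Op 1: GROUND 1: Q1=0; energy lost=32.667
Op 2: CLOSE 3-4: Q_total=5.00, C_total=5.00, V=1.00; Q3=4.00, Q4=1.00; dissipated=0.625
Op 3: CLOSE 2-3: Q_total=16.00, C_total=8.00, V=2.00; Q2=8.00, Q3=8.00; dissipated=4.000
Op 4: CLOSE 5-2: Q_total=13.00, C_total=9.00, V=1.44; Q5=7.22, Q2=5.78; dissipated=1.111
Total dissipated: 38.403 μJ

Answer: 38.40 μJ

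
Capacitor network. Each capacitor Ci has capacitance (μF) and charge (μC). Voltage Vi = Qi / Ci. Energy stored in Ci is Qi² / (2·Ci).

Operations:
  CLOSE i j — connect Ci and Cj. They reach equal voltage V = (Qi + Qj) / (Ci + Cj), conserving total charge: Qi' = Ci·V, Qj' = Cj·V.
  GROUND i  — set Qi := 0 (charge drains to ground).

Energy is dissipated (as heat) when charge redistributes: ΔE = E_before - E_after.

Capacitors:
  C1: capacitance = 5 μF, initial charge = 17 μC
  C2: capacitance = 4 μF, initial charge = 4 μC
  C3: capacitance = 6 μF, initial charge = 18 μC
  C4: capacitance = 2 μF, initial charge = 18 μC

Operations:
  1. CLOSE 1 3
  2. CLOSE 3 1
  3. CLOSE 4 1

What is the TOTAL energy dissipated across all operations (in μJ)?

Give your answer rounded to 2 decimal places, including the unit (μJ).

Answer: 24.40 μJ

Derivation:
Initial: C1(5μF, Q=17μC, V=3.40V), C2(4μF, Q=4μC, V=1.00V), C3(6μF, Q=18μC, V=3.00V), C4(2μF, Q=18μC, V=9.00V)
Op 1: CLOSE 1-3: Q_total=35.00, C_total=11.00, V=3.18; Q1=15.91, Q3=19.09; dissipated=0.218
Op 2: CLOSE 3-1: Q_total=35.00, C_total=11.00, V=3.18; Q3=19.09, Q1=15.91; dissipated=0.000
Op 3: CLOSE 4-1: Q_total=33.91, C_total=7.00, V=4.84; Q4=9.69, Q1=24.22; dissipated=24.179
Total dissipated: 24.398 μJ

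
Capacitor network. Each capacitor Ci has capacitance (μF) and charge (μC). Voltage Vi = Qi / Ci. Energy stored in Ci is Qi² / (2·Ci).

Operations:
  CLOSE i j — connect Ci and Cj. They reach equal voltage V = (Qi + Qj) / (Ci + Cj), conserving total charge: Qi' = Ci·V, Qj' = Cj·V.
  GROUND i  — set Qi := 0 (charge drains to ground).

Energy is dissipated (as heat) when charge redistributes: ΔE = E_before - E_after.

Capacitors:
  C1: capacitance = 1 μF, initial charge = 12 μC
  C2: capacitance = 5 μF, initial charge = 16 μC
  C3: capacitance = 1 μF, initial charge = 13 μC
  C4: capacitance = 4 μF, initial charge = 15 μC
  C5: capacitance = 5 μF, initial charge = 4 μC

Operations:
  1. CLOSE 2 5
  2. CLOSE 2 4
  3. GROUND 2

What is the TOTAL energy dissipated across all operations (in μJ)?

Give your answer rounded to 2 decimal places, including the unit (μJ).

Initial: C1(1μF, Q=12μC, V=12.00V), C2(5μF, Q=16μC, V=3.20V), C3(1μF, Q=13μC, V=13.00V), C4(4μF, Q=15μC, V=3.75V), C5(5μF, Q=4μC, V=0.80V)
Op 1: CLOSE 2-5: Q_total=20.00, C_total=10.00, V=2.00; Q2=10.00, Q5=10.00; dissipated=7.200
Op 2: CLOSE 2-4: Q_total=25.00, C_total=9.00, V=2.78; Q2=13.89, Q4=11.11; dissipated=3.403
Op 3: GROUND 2: Q2=0; energy lost=19.290
Total dissipated: 29.893 μJ

Answer: 29.89 μJ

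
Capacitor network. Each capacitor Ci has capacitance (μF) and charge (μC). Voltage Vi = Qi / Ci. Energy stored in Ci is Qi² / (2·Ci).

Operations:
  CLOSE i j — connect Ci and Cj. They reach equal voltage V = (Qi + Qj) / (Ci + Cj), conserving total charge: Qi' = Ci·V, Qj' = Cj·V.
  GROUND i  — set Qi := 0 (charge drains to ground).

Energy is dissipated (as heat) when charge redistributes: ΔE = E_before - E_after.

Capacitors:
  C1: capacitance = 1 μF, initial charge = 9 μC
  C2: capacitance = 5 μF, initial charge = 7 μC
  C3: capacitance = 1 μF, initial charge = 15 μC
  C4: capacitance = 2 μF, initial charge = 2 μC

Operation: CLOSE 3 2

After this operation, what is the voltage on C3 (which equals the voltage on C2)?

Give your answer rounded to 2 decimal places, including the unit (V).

Answer: 3.67 V

Derivation:
Initial: C1(1μF, Q=9μC, V=9.00V), C2(5μF, Q=7μC, V=1.40V), C3(1μF, Q=15μC, V=15.00V), C4(2μF, Q=2μC, V=1.00V)
Op 1: CLOSE 3-2: Q_total=22.00, C_total=6.00, V=3.67; Q3=3.67, Q2=18.33; dissipated=77.067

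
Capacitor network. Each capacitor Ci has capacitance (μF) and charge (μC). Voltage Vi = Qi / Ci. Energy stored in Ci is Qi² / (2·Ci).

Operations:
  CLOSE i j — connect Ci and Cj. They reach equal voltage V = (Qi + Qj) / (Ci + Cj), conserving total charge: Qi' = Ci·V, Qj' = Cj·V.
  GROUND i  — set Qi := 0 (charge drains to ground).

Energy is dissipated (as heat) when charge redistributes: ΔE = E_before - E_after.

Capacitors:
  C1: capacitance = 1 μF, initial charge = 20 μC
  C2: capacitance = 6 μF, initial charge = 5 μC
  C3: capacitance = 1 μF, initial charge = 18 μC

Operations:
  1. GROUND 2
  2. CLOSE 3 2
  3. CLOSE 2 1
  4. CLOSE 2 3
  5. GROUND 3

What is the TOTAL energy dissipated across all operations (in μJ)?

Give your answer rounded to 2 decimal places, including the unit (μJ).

Initial: C1(1μF, Q=20μC, V=20.00V), C2(6μF, Q=5μC, V=0.83V), C3(1μF, Q=18μC, V=18.00V)
Op 1: GROUND 2: Q2=0; energy lost=2.083
Op 2: CLOSE 3-2: Q_total=18.00, C_total=7.00, V=2.57; Q3=2.57, Q2=15.43; dissipated=138.857
Op 3: CLOSE 2-1: Q_total=35.43, C_total=7.00, V=5.06; Q2=30.37, Q1=5.06; dissipated=130.181
Op 4: CLOSE 2-3: Q_total=32.94, C_total=7.00, V=4.71; Q2=28.23, Q3=4.71; dissipated=2.657
Op 5: GROUND 3: Q3=0; energy lost=11.071
Total dissipated: 284.849 μJ

Answer: 284.85 μJ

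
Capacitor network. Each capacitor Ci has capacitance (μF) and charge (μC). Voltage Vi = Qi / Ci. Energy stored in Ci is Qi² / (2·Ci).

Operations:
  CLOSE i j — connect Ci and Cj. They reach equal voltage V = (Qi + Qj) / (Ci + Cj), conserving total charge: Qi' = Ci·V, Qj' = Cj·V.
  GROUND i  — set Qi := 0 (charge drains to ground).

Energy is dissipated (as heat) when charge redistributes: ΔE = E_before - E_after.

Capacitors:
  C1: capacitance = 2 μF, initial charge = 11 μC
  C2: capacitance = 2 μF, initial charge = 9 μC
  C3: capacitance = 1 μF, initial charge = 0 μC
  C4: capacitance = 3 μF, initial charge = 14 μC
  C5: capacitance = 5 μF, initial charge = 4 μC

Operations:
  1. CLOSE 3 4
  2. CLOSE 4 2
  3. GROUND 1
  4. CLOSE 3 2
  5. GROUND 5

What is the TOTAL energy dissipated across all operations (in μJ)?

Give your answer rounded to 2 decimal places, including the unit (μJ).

Initial: C1(2μF, Q=11μC, V=5.50V), C2(2μF, Q=9μC, V=4.50V), C3(1μF, Q=0μC, V=0.00V), C4(3μF, Q=14μC, V=4.67V), C5(5μF, Q=4μC, V=0.80V)
Op 1: CLOSE 3-4: Q_total=14.00, C_total=4.00, V=3.50; Q3=3.50, Q4=10.50; dissipated=8.167
Op 2: CLOSE 4-2: Q_total=19.50, C_total=5.00, V=3.90; Q4=11.70, Q2=7.80; dissipated=0.600
Op 3: GROUND 1: Q1=0; energy lost=30.250
Op 4: CLOSE 3-2: Q_total=11.30, C_total=3.00, V=3.77; Q3=3.77, Q2=7.53; dissipated=0.053
Op 5: GROUND 5: Q5=0; energy lost=1.600
Total dissipated: 40.670 μJ

Answer: 40.67 μJ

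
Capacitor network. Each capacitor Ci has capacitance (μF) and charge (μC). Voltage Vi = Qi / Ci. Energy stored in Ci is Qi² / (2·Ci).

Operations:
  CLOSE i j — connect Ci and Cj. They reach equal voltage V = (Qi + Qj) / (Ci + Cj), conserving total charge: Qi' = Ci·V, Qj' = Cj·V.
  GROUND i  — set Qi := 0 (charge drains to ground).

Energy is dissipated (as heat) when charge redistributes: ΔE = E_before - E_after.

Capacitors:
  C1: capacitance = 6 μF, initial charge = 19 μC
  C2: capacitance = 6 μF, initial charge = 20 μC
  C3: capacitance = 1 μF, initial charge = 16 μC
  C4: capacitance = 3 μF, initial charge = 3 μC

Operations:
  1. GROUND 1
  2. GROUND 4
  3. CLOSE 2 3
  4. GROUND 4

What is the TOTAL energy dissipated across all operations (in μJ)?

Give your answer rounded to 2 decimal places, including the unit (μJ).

Answer: 100.35 μJ

Derivation:
Initial: C1(6μF, Q=19μC, V=3.17V), C2(6μF, Q=20μC, V=3.33V), C3(1μF, Q=16μC, V=16.00V), C4(3μF, Q=3μC, V=1.00V)
Op 1: GROUND 1: Q1=0; energy lost=30.083
Op 2: GROUND 4: Q4=0; energy lost=1.500
Op 3: CLOSE 2-3: Q_total=36.00, C_total=7.00, V=5.14; Q2=30.86, Q3=5.14; dissipated=68.762
Op 4: GROUND 4: Q4=0; energy lost=0.000
Total dissipated: 100.345 μJ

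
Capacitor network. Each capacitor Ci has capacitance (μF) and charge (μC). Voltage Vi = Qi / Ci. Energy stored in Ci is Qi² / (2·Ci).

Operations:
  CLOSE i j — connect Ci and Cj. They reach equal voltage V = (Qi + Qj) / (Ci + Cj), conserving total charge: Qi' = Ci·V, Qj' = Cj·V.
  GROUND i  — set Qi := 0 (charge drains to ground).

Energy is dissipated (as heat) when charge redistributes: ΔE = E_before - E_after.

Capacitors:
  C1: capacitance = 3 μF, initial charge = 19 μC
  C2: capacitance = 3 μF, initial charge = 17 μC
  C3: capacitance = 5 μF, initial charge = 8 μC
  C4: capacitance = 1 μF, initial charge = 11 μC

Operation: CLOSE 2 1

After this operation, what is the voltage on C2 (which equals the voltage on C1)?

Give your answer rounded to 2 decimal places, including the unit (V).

Answer: 6.00 V

Derivation:
Initial: C1(3μF, Q=19μC, V=6.33V), C2(3μF, Q=17μC, V=5.67V), C3(5μF, Q=8μC, V=1.60V), C4(1μF, Q=11μC, V=11.00V)
Op 1: CLOSE 2-1: Q_total=36.00, C_total=6.00, V=6.00; Q2=18.00, Q1=18.00; dissipated=0.333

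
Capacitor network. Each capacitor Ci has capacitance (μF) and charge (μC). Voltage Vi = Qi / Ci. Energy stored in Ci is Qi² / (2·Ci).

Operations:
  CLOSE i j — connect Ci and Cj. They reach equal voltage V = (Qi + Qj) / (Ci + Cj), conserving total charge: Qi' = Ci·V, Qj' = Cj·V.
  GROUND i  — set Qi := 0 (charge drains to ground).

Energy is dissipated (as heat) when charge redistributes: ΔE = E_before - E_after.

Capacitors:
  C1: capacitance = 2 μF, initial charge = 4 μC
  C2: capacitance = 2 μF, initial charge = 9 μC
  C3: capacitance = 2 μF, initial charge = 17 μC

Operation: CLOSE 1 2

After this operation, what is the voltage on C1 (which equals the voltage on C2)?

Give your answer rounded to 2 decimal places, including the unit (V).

Initial: C1(2μF, Q=4μC, V=2.00V), C2(2μF, Q=9μC, V=4.50V), C3(2μF, Q=17μC, V=8.50V)
Op 1: CLOSE 1-2: Q_total=13.00, C_total=4.00, V=3.25; Q1=6.50, Q2=6.50; dissipated=3.125

Answer: 3.25 V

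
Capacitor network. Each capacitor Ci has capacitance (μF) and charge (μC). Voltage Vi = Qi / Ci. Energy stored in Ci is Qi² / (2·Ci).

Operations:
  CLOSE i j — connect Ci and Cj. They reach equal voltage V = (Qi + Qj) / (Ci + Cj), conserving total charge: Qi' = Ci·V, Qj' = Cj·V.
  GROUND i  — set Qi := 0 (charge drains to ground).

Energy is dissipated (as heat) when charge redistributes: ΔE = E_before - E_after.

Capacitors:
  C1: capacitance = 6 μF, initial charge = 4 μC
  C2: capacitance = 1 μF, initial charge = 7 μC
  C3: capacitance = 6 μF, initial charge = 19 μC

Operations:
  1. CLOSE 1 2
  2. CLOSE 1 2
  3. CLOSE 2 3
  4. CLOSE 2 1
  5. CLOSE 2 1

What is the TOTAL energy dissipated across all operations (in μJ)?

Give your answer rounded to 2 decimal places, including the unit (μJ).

Initial: C1(6μF, Q=4μC, V=0.67V), C2(1μF, Q=7μC, V=7.00V), C3(6μF, Q=19μC, V=3.17V)
Op 1: CLOSE 1-2: Q_total=11.00, C_total=7.00, V=1.57; Q1=9.43, Q2=1.57; dissipated=17.190
Op 2: CLOSE 1-2: Q_total=11.00, C_total=7.00, V=1.57; Q1=9.43, Q2=1.57; dissipated=0.000
Op 3: CLOSE 2-3: Q_total=20.57, C_total=7.00, V=2.94; Q2=2.94, Q3=17.63; dissipated=1.091
Op 4: CLOSE 2-1: Q_total=12.37, C_total=7.00, V=1.77; Q2=1.77, Q1=10.60; dissipated=0.801
Op 5: CLOSE 2-1: Q_total=12.37, C_total=7.00, V=1.77; Q2=1.77, Q1=10.60; dissipated=0.000
Total dissipated: 19.082 μJ

Answer: 19.08 μJ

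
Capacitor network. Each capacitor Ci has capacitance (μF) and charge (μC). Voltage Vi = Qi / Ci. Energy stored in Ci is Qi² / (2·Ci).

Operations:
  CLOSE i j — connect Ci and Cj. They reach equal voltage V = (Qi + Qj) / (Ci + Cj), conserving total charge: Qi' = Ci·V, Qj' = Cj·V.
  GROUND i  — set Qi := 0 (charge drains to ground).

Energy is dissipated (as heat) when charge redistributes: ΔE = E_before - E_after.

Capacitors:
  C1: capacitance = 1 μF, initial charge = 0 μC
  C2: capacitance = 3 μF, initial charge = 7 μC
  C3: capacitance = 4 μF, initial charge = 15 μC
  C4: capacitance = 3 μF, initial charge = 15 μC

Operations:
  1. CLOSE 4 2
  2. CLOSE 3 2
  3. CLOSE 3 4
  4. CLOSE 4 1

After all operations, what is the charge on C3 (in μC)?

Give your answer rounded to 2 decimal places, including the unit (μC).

Answer: 14.78 μC

Derivation:
Initial: C1(1μF, Q=0μC, V=0.00V), C2(3μF, Q=7μC, V=2.33V), C3(4μF, Q=15μC, V=3.75V), C4(3μF, Q=15μC, V=5.00V)
Op 1: CLOSE 4-2: Q_total=22.00, C_total=6.00, V=3.67; Q4=11.00, Q2=11.00; dissipated=5.333
Op 2: CLOSE 3-2: Q_total=26.00, C_total=7.00, V=3.71; Q3=14.86, Q2=11.14; dissipated=0.006
Op 3: CLOSE 3-4: Q_total=25.86, C_total=7.00, V=3.69; Q3=14.78, Q4=11.08; dissipated=0.002
Op 4: CLOSE 4-1: Q_total=11.08, C_total=4.00, V=2.77; Q4=8.31, Q1=2.77; dissipated=5.117
Final charges: Q1=2.77, Q2=11.14, Q3=14.78, Q4=8.31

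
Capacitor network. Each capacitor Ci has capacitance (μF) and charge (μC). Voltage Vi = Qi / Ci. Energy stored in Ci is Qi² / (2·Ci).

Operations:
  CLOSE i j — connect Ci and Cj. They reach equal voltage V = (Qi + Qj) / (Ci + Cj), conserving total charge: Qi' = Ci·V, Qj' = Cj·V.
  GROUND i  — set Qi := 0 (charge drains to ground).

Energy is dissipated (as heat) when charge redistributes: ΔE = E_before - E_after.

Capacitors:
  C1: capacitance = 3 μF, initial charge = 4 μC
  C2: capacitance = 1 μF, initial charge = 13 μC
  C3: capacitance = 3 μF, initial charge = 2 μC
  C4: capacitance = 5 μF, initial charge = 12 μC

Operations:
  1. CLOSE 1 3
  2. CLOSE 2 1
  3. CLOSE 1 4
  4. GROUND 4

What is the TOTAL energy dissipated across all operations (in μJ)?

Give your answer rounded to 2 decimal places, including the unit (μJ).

Answer: 79.23 μJ

Derivation:
Initial: C1(3μF, Q=4μC, V=1.33V), C2(1μF, Q=13μC, V=13.00V), C3(3μF, Q=2μC, V=0.67V), C4(5μF, Q=12μC, V=2.40V)
Op 1: CLOSE 1-3: Q_total=6.00, C_total=6.00, V=1.00; Q1=3.00, Q3=3.00; dissipated=0.333
Op 2: CLOSE 2-1: Q_total=16.00, C_total=4.00, V=4.00; Q2=4.00, Q1=12.00; dissipated=54.000
Op 3: CLOSE 1-4: Q_total=24.00, C_total=8.00, V=3.00; Q1=9.00, Q4=15.00; dissipated=2.400
Op 4: GROUND 4: Q4=0; energy lost=22.500
Total dissipated: 79.233 μJ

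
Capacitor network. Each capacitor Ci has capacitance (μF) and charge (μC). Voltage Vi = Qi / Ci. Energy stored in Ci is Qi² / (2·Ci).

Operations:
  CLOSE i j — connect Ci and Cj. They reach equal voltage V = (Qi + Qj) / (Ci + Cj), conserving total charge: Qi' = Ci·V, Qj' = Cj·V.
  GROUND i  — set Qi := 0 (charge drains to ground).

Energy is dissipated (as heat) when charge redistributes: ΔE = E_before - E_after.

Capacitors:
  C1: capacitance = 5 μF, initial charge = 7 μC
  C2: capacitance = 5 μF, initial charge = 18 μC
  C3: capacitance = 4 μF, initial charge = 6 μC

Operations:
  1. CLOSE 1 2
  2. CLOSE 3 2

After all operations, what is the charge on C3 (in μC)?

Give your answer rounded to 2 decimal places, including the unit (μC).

Answer: 8.22 μC

Derivation:
Initial: C1(5μF, Q=7μC, V=1.40V), C2(5μF, Q=18μC, V=3.60V), C3(4μF, Q=6μC, V=1.50V)
Op 1: CLOSE 1-2: Q_total=25.00, C_total=10.00, V=2.50; Q1=12.50, Q2=12.50; dissipated=6.050
Op 2: CLOSE 3-2: Q_total=18.50, C_total=9.00, V=2.06; Q3=8.22, Q2=10.28; dissipated=1.111
Final charges: Q1=12.50, Q2=10.28, Q3=8.22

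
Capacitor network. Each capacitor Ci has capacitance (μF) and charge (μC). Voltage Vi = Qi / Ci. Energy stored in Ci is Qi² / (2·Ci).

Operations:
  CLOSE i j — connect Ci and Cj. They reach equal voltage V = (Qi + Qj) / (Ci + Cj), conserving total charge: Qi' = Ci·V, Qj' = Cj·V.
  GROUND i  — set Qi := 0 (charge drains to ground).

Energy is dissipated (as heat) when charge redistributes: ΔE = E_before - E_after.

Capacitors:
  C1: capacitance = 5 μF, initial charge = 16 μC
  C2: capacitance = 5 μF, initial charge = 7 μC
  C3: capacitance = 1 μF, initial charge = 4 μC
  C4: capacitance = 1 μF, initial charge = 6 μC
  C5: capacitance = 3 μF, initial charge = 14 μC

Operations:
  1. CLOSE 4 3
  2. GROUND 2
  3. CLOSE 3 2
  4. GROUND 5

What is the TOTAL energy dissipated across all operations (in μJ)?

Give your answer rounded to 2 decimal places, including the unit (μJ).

Answer: 48.98 μJ

Derivation:
Initial: C1(5μF, Q=16μC, V=3.20V), C2(5μF, Q=7μC, V=1.40V), C3(1μF, Q=4μC, V=4.00V), C4(1μF, Q=6μC, V=6.00V), C5(3μF, Q=14μC, V=4.67V)
Op 1: CLOSE 4-3: Q_total=10.00, C_total=2.00, V=5.00; Q4=5.00, Q3=5.00; dissipated=1.000
Op 2: GROUND 2: Q2=0; energy lost=4.900
Op 3: CLOSE 3-2: Q_total=5.00, C_total=6.00, V=0.83; Q3=0.83, Q2=4.17; dissipated=10.417
Op 4: GROUND 5: Q5=0; energy lost=32.667
Total dissipated: 48.983 μJ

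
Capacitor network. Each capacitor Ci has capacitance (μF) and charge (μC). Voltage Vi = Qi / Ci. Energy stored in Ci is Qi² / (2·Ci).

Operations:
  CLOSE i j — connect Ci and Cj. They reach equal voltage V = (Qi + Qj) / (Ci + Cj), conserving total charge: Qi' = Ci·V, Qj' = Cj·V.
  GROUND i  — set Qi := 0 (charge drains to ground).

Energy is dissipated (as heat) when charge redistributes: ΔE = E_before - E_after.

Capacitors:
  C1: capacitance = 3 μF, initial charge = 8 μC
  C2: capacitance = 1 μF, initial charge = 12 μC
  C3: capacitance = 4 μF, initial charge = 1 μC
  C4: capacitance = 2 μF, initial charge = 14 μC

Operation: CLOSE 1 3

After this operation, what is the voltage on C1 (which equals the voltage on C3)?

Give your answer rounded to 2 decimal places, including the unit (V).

Answer: 1.29 V

Derivation:
Initial: C1(3μF, Q=8μC, V=2.67V), C2(1μF, Q=12μC, V=12.00V), C3(4μF, Q=1μC, V=0.25V), C4(2μF, Q=14μC, V=7.00V)
Op 1: CLOSE 1-3: Q_total=9.00, C_total=7.00, V=1.29; Q1=3.86, Q3=5.14; dissipated=5.006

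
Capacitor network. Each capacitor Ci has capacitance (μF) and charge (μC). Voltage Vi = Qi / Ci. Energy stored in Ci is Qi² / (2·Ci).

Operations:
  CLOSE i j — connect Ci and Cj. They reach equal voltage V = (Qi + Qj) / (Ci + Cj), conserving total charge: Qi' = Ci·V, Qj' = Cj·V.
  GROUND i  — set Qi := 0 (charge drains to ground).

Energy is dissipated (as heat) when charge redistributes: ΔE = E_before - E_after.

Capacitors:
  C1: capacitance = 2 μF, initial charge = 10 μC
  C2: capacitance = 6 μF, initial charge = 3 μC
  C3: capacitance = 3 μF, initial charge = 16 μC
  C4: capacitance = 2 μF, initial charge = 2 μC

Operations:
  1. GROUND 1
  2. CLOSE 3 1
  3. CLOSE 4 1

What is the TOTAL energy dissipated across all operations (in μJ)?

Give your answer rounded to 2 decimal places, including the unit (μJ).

Answer: 44.49 μJ

Derivation:
Initial: C1(2μF, Q=10μC, V=5.00V), C2(6μF, Q=3μC, V=0.50V), C3(3μF, Q=16μC, V=5.33V), C4(2μF, Q=2μC, V=1.00V)
Op 1: GROUND 1: Q1=0; energy lost=25.000
Op 2: CLOSE 3-1: Q_total=16.00, C_total=5.00, V=3.20; Q3=9.60, Q1=6.40; dissipated=17.067
Op 3: CLOSE 4-1: Q_total=8.40, C_total=4.00, V=2.10; Q4=4.20, Q1=4.20; dissipated=2.420
Total dissipated: 44.487 μJ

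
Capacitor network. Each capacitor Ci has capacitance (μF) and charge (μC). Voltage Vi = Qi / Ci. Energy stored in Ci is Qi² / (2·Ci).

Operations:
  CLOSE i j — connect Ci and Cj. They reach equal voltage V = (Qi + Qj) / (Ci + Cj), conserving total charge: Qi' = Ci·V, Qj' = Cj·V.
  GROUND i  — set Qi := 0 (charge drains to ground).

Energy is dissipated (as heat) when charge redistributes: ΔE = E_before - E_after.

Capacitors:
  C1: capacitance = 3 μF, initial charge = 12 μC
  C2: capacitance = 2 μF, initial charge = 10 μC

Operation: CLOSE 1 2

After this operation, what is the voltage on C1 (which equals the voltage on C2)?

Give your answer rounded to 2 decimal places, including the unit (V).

Answer: 4.40 V

Derivation:
Initial: C1(3μF, Q=12μC, V=4.00V), C2(2μF, Q=10μC, V=5.00V)
Op 1: CLOSE 1-2: Q_total=22.00, C_total=5.00, V=4.40; Q1=13.20, Q2=8.80; dissipated=0.600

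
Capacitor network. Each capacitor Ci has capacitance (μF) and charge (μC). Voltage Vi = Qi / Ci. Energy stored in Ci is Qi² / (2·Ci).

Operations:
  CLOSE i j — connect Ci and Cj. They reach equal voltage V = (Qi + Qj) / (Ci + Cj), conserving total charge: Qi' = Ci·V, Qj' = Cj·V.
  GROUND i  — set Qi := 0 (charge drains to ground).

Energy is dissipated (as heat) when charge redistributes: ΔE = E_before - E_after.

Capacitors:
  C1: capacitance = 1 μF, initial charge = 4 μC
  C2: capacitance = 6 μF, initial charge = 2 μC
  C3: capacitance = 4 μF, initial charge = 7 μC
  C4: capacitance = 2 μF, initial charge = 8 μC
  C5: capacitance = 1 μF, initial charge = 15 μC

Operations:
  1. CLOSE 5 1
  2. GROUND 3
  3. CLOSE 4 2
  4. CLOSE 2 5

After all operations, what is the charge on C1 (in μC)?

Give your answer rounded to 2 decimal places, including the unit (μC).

Initial: C1(1μF, Q=4μC, V=4.00V), C2(6μF, Q=2μC, V=0.33V), C3(4μF, Q=7μC, V=1.75V), C4(2μF, Q=8μC, V=4.00V), C5(1μF, Q=15μC, V=15.00V)
Op 1: CLOSE 5-1: Q_total=19.00, C_total=2.00, V=9.50; Q5=9.50, Q1=9.50; dissipated=30.250
Op 2: GROUND 3: Q3=0; energy lost=6.125
Op 3: CLOSE 4-2: Q_total=10.00, C_total=8.00, V=1.25; Q4=2.50, Q2=7.50; dissipated=10.083
Op 4: CLOSE 2-5: Q_total=17.00, C_total=7.00, V=2.43; Q2=14.57, Q5=2.43; dissipated=29.170
Final charges: Q1=9.50, Q2=14.57, Q3=0.00, Q4=2.50, Q5=2.43

Answer: 9.50 μC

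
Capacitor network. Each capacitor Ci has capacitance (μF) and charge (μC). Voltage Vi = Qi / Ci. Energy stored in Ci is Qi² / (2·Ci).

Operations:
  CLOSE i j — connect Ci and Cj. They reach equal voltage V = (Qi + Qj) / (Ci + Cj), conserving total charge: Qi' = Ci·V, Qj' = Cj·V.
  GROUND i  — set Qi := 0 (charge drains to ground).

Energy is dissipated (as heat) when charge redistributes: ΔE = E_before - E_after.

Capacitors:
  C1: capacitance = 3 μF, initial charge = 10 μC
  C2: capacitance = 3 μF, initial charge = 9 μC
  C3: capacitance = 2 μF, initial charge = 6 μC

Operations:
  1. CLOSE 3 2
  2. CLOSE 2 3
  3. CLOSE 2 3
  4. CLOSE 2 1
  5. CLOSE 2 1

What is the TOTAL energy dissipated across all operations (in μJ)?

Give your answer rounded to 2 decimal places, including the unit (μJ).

Initial: C1(3μF, Q=10μC, V=3.33V), C2(3μF, Q=9μC, V=3.00V), C3(2μF, Q=6μC, V=3.00V)
Op 1: CLOSE 3-2: Q_total=15.00, C_total=5.00, V=3.00; Q3=6.00, Q2=9.00; dissipated=0.000
Op 2: CLOSE 2-3: Q_total=15.00, C_total=5.00, V=3.00; Q2=9.00, Q3=6.00; dissipated=0.000
Op 3: CLOSE 2-3: Q_total=15.00, C_total=5.00, V=3.00; Q2=9.00, Q3=6.00; dissipated=0.000
Op 4: CLOSE 2-1: Q_total=19.00, C_total=6.00, V=3.17; Q2=9.50, Q1=9.50; dissipated=0.083
Op 5: CLOSE 2-1: Q_total=19.00, C_total=6.00, V=3.17; Q2=9.50, Q1=9.50; dissipated=0.000
Total dissipated: 0.083 μJ

Answer: 0.08 μJ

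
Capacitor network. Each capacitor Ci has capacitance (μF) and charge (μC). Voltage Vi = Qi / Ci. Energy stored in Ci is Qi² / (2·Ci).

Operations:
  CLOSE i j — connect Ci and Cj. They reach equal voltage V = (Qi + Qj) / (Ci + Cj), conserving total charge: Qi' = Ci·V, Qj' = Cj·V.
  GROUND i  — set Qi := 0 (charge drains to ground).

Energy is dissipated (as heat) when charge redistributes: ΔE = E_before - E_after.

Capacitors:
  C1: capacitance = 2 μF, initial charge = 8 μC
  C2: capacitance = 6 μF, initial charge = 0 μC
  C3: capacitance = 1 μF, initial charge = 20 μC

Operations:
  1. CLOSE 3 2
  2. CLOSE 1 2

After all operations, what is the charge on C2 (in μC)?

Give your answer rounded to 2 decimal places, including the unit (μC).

Answer: 18.86 μC

Derivation:
Initial: C1(2μF, Q=8μC, V=4.00V), C2(6μF, Q=0μC, V=0.00V), C3(1μF, Q=20μC, V=20.00V)
Op 1: CLOSE 3-2: Q_total=20.00, C_total=7.00, V=2.86; Q3=2.86, Q2=17.14; dissipated=171.429
Op 2: CLOSE 1-2: Q_total=25.14, C_total=8.00, V=3.14; Q1=6.29, Q2=18.86; dissipated=0.980
Final charges: Q1=6.29, Q2=18.86, Q3=2.86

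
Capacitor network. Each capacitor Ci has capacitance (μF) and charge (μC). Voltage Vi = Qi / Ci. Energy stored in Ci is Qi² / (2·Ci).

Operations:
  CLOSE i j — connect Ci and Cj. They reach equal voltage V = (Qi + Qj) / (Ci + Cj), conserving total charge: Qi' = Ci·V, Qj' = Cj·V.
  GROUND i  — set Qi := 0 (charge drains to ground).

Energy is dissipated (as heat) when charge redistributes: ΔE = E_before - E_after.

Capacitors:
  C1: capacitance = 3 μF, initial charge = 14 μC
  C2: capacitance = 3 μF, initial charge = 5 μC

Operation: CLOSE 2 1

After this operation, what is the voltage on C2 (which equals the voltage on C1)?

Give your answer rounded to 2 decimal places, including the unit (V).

Initial: C1(3μF, Q=14μC, V=4.67V), C2(3μF, Q=5μC, V=1.67V)
Op 1: CLOSE 2-1: Q_total=19.00, C_total=6.00, V=3.17; Q2=9.50, Q1=9.50; dissipated=6.750

Answer: 3.17 V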